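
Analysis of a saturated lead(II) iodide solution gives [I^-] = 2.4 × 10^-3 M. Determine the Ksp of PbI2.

PbI2(s) <=> Pb^2+ + 2 I^-
Stoichiometry gives [Pb^2+] = (1/2)[I^-] = 1.20 × 10^-3 M.
Ksp = [Pb^2+][I^-]^2
Ksp = 1.20 × 10^-3 × (2.4 × 10^-3)^2 = 6.9 × 10^-9

6.9 × 10^-9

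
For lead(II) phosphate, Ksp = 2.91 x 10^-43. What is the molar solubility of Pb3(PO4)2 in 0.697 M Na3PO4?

Pb3(PO4)2(s) ⇌ 3 Pb^2+ + 2 PO4^3-
Ksp = [Pb^2+]^3[PO4^3-]^2
Let s be the molar solubility in this solution. [Pb^2+] = 3s, [PO4^3-] = 0.697 + 2s ≈ 0.697 (since PO4^3- from Na3PO4 dominates).
Ksp ≈ (3s)^3 × (0.697)^2
s = 2.81 × 10^-15 M
Check: 2s = 5.6 × 10^-15 ≪ 0.697, so the approximation is valid.

2.81e-15 M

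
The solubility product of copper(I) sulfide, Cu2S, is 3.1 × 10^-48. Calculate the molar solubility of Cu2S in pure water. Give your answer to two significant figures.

Cu2S(s) ⇌ 2 Cu^+(aq) + S^2-(aq)
Ksp = [Cu^+]^2[S^2-]
Let s = molar solubility. Then [Cu^+] = 2s and [S^2-] = s.
So Ksp = (2s)^2 × s = 4s^3
Solving, s = (3.1 × 10^-48/4)^(1/3) = 9.2 x 10^-17 M

9.2 x 10^-17 M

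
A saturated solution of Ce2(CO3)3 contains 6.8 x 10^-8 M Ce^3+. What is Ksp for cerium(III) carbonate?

Ksp = 4.9 × 10^-36

Ce2(CO3)3(s) ⇌ 2 Ce^3+(aq) + 3 CO3^2-(aq)
Stoichiometry gives [CO3^2-] = (3/2)[Ce^3+] = 1.02 × 10^-7 M.
Ksp = [Ce^3+]^2[CO3^2-]^3
Ksp = (6.8 × 10^-8)^2 × (1.02 × 10^-7)^3 = 4.9 x 10^-36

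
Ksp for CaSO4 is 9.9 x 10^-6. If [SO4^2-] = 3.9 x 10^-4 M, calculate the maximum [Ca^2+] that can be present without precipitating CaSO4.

0.025 M

CaSO4(s) <=> Ca^2+ + SO4^2-
Ksp = [Ca^2+][SO4^2-]
Precipitation begins when Q = Ksp. With [SO4^2-] = 3.9 x 10^-4 M:
9.9 x 10^-6 = (3.9 x 10^-4) × [Ca^2+]
[Ca^2+] = (9.9 x 10^-6 / 3.9 x 10^-4) = 2.5 x 10^-2 M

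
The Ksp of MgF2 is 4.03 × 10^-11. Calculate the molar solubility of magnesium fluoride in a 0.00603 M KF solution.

MgF2(s) ⇌ Mg^2+(aq) + 2 F^-(aq)
Ksp = [Mg^2+][F^-]^2
Let s be the molar solubility in this solution. [Mg^2+] = s, [F^-] = 0.00603 + 2s ≈ 0.00603 (common-ion effect: F^- is already 0.00603 M).
Ksp ≈ s × (0.00603)^2
s = 1.11 × 10^-6 M
Check: 2s = 2.2 x 10^-6 ≪ 0.00603, so the approximation is valid.

1.11 × 10^-6 M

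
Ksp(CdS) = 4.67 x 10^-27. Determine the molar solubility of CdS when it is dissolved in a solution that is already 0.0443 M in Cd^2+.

s = 1.05e-25 M

CdS(s) ⇌ Cd^2+ + S^2-
Ksp = [Cd^2+][S^2-]
If s mol/L dissolves here, [Cd^2+] = 0.0443 + s ≈ 0.0443, [S^2-] = s (common-ion effect: Cd^2+ is already 0.0443 M).
Ksp ≈ 0.0443 × s
s = 1.05 x 10^-25 M
Check: s = 1.1 × 10^-25 ≪ 0.0443, so the approximation is valid.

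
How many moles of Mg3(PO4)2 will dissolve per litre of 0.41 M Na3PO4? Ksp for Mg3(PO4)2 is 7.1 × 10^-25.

5.4 x 10^-9 M

Mg3(PO4)2(s) <=> 3 Mg^2+ + 2 PO4^3-
Ksp = [Mg^2+]^3[PO4^3-]^2
Let s = moles of Mg3(PO4)2 that dissolve per litre. [Mg^2+] = 3s, [PO4^3-] = 0.41 + 2s ≈ 0.41 (common-ion effect: PO4^3- is already 0.41 M).
Ksp ≈ (3s)^3 × (0.41)^2
s = 5.4 × 10^-9 M
Check: 2s = 1.1 × 10^-8 ≪ 0.41, so the approximation is valid.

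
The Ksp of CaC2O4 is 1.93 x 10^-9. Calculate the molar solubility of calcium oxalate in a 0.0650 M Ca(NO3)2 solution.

CaC2O4(s) <=> Ca^2+(aq) + C2O4^2-(aq)
Ksp = [Ca^2+][C2O4^2-]
If s mol/L dissolves here, [Ca^2+] = 0.0650 + s ≈ 0.0650, [C2O4^2-] = s (since Ca^2+ from Ca(NO3)2 dominates).
Ksp ≈ 0.0650 × s
s = 2.97 × 10^-8 M
Check: s = 3.0 x 10^-8 ≪ 0.0650, so the approximation is valid.

s ≈ 2.97 × 10^-8 M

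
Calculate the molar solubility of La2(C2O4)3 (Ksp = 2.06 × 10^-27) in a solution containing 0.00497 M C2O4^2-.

La2(C2O4)3(s) ⇌ 2 La^3+ + 3 C2O4^2-
Ksp = [La^3+]^2[C2O4^2-]^3
Let s = moles of La2(C2O4)3 that dissolve per litre. [La^3+] = 2s, [C2O4^2-] = 0.00497 + 3s ≈ 0.00497 (common-ion effect: C2O4^2- is already 0.00497 M).
Ksp ≈ (2s)^2 × (0.00497)^3
s = 6.48 × 10^-11 M
Check: 3s = 1.9 × 10^-10 ≪ 0.00497, so the approximation is valid.

s ≈ 6.48 x 10^-11 M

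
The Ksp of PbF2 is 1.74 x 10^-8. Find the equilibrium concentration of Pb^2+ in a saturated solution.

PbF2(s) <=> Pb^2+ + 2 F^-
Ksp = [Pb^2+][F^-]^2
If s mol/L of PbF2 dissolves, [Pb^2+] = s and [F^-] = 2s.
Ksp = s(2s)^2 = 4s^3
Solving, s = (1.74 x 10^-8/4)^(1/3) = 1.632 x 10^-3 M
[Pb^2+] = s = 1.63 × 10^-3 M

[Pb^2+] = 1.63 × 10^-3 M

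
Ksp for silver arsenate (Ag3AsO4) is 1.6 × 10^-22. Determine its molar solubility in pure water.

Ag3AsO4(s) ⇌ 3 Ag^+(aq) + AsO4^3-(aq)
Ksp = [Ag^+]^3[AsO4^3-]
If s mol/L of Ag3AsO4 dissolves, [Ag^+] = 3s and [AsO4^3-] = s.
Ksp = (3s)^3s = 27s^4
s^4 = 1.6 × 10^-22 / 27, so s = 1.6 × 10^-6 M

1.6e-6 M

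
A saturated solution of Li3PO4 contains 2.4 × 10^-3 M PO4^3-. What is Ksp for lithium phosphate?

Ksp = 9.0 x 10^-10

Li3PO4(s) <=> 3 Li^+ + PO4^3-
Stoichiometry gives [Li^+] = (3/1)[PO4^3-] = 7.20 × 10^-3 M.
Ksp = [Li^+]^3[PO4^3-]
Ksp = (7.20 × 10^-3)^3 × 2.4 x 10^-3 = 9.0 x 10^-10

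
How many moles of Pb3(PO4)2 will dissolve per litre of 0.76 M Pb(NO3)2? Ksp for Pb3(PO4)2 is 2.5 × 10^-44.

s ≈ 1.2e-22 M

Pb3(PO4)2(s) ⇌ 3 Pb^2+(aq) + 2 PO4^3-(aq)
Ksp = [Pb^2+]^3[PO4^3-]^2
If s mol/L dissolves here, [Pb^2+] = 0.76 + 3s ≈ 0.76, [PO4^3-] = 2s (common-ion effect: Pb^2+ is already 0.76 M).
Ksp ≈ (0.76)^3 × (2s)^2
s = 1.2 x 10^-22 M
Check: 3s = 3.6 × 10^-22 ≪ 0.76, so the approximation is valid.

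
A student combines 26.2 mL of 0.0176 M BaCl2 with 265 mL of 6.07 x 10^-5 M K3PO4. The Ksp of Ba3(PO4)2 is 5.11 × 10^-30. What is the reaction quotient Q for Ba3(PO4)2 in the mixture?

Total volume = 26.2 + 265 = 291.2 mL.
[Ba^2+] = 1.76 × 10^-2 × (26.2/291.2) = 1.584 x 10^-3 M
[PO4^3-] = 6.07 × 10^-5 × (265/291.2) = 5.524 × 10^-5 M
Ba3(PO4)2(s) ⇌ 3 Ba^2+(aq) + 2 PO4^3-(aq), so Q = [Ba^2+]^3[PO4^3-]^2
Q = (1.584 x 10^-3)^3(5.524 × 10^-5)^2 = 1.21 x 10^-17
Q > Ksp, so Ba3(PO4)2 will precipitate.

1.21e-17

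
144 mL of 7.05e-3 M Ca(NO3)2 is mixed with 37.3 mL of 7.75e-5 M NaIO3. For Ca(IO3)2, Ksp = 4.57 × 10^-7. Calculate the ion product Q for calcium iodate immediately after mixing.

Total volume = 144 + 37.3 = 181.3 mL.
[Ca^2+] = 7.05 × 10^-3 × (144/181.3) = 5.600 x 10^-3 M
[IO3^-] = 7.75 x 10^-5 × (37.3/181.3) = 1.594 × 10^-5 M
Ca(IO3)2(s) <=> Ca^2+(aq) + 2 IO3^-(aq), so Q = [Ca^2+][IO3^-]^2
Q = (5.600 × 10^-3)(1.594 x 10^-5)^2 = 1.42 x 10^-12
Q < Ksp, so no precipitate of Ca(IO3)2 forms.

1.42 × 10^-12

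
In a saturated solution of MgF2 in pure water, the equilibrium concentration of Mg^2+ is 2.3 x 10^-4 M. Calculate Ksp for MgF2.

MgF2(s) ⇌ Mg^2+(aq) + 2 F^-(aq)
Stoichiometry gives [F^-] = (2/1)[Mg^2+] = 4.60 × 10^-4 M.
Ksp = [Mg^2+][F^-]^2
Ksp = 2.3 × 10^-4 × (4.60 × 10^-4)^2 = 4.9 x 10^-11

Ksp ≈ 4.9e-11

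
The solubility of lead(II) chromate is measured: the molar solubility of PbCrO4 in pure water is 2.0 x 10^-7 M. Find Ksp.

PbCrO4(s) <=> Pb^2+ + CrO4^2-
With molar solubility s: [Pb^2+] = s, [CrO4^2-] = s.
Ksp = [Pb^2+][CrO4^2-]
Ksp = s^2
Ksp = (2.0 × 10^-7)^2 = 4.0 x 10^-14

4.0 × 10^-14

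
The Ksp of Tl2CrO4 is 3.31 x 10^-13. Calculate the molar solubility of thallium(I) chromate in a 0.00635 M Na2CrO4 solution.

3.61 × 10^-6 M

Tl2CrO4(s) ⇌ 2 Tl^+ + CrO4^2-
Ksp = [Tl^+]^2[CrO4^2-]
Let s = moles of Tl2CrO4 that dissolve per litre. [Tl^+] = 2s, [CrO4^2-] = 0.00635 + s ≈ 0.00635 (common-ion effect: CrO4^2- is already 0.00635 M).
Ksp ≈ (2s)^2 × 0.00635
s = 3.61 × 10^-6 M
Check: s = 3.6 × 10^-6 ≪ 0.00635, so the approximation is valid.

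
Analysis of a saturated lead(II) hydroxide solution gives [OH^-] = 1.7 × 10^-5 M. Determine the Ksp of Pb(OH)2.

Ksp = 2.5 × 10^-15

Pb(OH)2(s) ⇌ Pb^2+ + 2 OH^-
Stoichiometry gives [Pb^2+] = (1/2)[OH^-] = 8.50 x 10^-6 M.
Ksp = [Pb^2+][OH^-]^2
Ksp = 8.50 × 10^-6 × (1.7 × 10^-5)^2 = 2.5 × 10^-15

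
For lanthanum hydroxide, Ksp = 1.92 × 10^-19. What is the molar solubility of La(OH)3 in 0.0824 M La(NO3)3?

La(OH)3(s) <=> La^3+ + 3 OH^-
Ksp = [La^3+][OH^-]^3
Let s be the molar solubility in this solution. [La^3+] = 0.0824 + s ≈ 0.0824, [OH^-] = 3s (Ksp is small, so little additional dissolves).
Ksp ≈ 0.0824 × (3s)^3
s = 4.42 x 10^-7 M
Check: s = 4.4 x 10^-7 ≪ 0.0824, so the approximation is valid.

4.42e-7 M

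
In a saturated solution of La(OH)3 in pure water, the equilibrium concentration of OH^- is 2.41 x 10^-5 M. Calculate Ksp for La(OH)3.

Ksp = 1.12e-19

La(OH)3(s) <=> La^3+ + 3 OH^-
Stoichiometry gives [La^3+] = (1/3)[OH^-] = 8.033 × 10^-6 M.
Ksp = [La^3+][OH^-]^3
Ksp = 8.033 × 10^-6 × (2.41 × 10^-5)^3 = 1.12 × 10^-19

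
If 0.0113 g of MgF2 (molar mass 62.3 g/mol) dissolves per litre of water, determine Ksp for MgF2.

Molar solubility s = (1.13 x 10^-2 g/L) / (62.3 g/mol) = 1.814 × 10^-4 M.
MgF2(s) ⇌ Mg^2+ + 2 F^-
If s mol/L of MgF2 dissolves, [Mg^2+] = s and [F^-] = 2s.
Ksp = [Mg^2+][F^-]^2
So Ksp = s × (2s)^2 = 4s^3
Ksp = 4 × (1.814 × 10^-4)^3 = 2.39 × 10^-11

2.39 × 10^-11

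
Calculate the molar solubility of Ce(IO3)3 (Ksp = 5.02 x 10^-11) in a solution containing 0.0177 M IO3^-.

Ce(IO3)3(s) <=> Ce^3+(aq) + 3 IO3^-(aq)
Ksp = [Ce^3+][IO3^-]^3
Let s = moles of Ce(IO3)3 that dissolve per litre. [Ce^3+] = s, [IO3^-] = 0.0177 + 3s ≈ 0.0177 (common-ion effect: IO3^- is already 0.0177 M).
Ksp ≈ s × (0.0177)^3
s = 9.05 × 10^-6 M
Check: 3s = 2.7 × 10^-5 ≪ 0.0177, so the approximation is valid.

9.05e-6 M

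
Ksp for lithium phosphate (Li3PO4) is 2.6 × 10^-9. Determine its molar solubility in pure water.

Li3PO4(s) ⇌ 3 Li^+(aq) + PO4^3-(aq)
Ksp = [Li^+]^3[PO4^3-]
For each mole of Li3PO4 that dissolves: [Li^+] = 3s, [PO4^3-] = s.
Substituting: Ksp = (3s)^3s = 27s^4
s = (2.6 × 10^-9 / 27)^(1/4) = 3.1 × 10^-3 M

s ≈ 3.1e-3 M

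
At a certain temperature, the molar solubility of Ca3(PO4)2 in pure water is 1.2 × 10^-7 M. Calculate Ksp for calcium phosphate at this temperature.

Ksp = 2.7 × 10^-33

Ca3(PO4)2(s) ⇌ 3 Ca^2+(aq) + 2 PO4^3-(aq)
If s mol/L of Ca3(PO4)2 dissolves, [Ca^2+] = 3s and [PO4^3-] = 2s.
Ksp = [Ca^2+]^3[PO4^3-]^2
Substituting: Ksp = (3s)^3(2s)^2 = 108s^5
Ksp = 108 × (1.2 x 10^-7)^5 = 2.7 × 10^-33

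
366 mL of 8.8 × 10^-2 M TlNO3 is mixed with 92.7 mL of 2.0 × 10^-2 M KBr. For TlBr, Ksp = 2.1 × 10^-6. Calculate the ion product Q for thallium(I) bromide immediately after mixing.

2.8 × 10^-4

Total volume = 366 + 92.7 = 458.7 mL.
[Tl^+] = 8.8 x 10^-2 × (366/458.7) = 7.02 × 10^-2 M
[Br^-] = 2.0 × 10^-2 × (92.7/458.7) = 4.04 × 10^-3 M
TlBr(s) ⇌ Tl^+(aq) + Br^-(aq), so Q = [Tl^+][Br^-]
Q = (7.02 × 10^-2)(4.04 × 10^-3) = 2.8 × 10^-4
Q > Ksp, so TlBr will precipitate.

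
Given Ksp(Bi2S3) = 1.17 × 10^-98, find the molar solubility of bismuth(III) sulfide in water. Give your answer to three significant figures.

Bi2S3(s) ⇌ 2 Bi^3+ + 3 S^2-
Ksp = [Bi^3+]^2[S^2-]^3
With molar solubility s: [Bi^3+] = 2s, [S^2-] = 3s.
Ksp = (2s)^2(3s)^3 = 108s^5
s^5 = 1.17 × 10^-98 / 108, so s = 1.02 x 10^-20 M

s ≈ 1.02 × 10^-20 M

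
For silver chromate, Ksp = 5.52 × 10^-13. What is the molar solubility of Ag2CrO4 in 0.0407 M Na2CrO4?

Ag2CrO4(s) ⇌ 2 Ag^+ + CrO4^2-
Ksp = [Ag^+]^2[CrO4^2-]
Let s = moles of Ag2CrO4 that dissolve per litre. [Ag^+] = 2s, [CrO4^2-] = 0.0407 + s ≈ 0.0407 (common-ion effect: CrO4^2- is already 0.0407 M).
Ksp ≈ (2s)^2 × 0.0407
s = 1.84 × 10^-6 M
Check: s = 1.8 × 10^-6 ≪ 0.0407, so the approximation is valid.

1.84 × 10^-6 M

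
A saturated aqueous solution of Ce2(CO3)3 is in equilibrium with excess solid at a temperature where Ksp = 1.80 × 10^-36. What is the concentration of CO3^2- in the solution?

[CO3^2-] = 8.35 x 10^-8 M

Ce2(CO3)3(s) <=> 2 Ce^3+(aq) + 3 CO3^2-(aq)
Ksp = [Ce^3+]^2[CO3^2-]^3
With molar solubility s: [Ce^3+] = 2s, [CO3^2-] = 3s.
Substituting: Ksp = (2s)^2(3s)^3 = 108s^5
s^5 = 1.80 × 10^-36 / 108, so s = 2.782 x 10^-8 M
[CO3^2-] = 3s = 8.35 x 10^-8 M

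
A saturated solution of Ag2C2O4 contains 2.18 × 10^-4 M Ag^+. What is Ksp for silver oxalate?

Ag2C2O4(s) ⇌ 2 Ag^+ + C2O4^2-
Stoichiometry gives [C2O4^2-] = (1/2)[Ag^+] = 1.090 × 10^-4 M.
Ksp = [Ag^+]^2[C2O4^2-]
Ksp = (2.18 × 10^-4)^2 × 1.090 x 10^-4 = 5.18 × 10^-12

Ksp ≈ 5.18 x 10^-12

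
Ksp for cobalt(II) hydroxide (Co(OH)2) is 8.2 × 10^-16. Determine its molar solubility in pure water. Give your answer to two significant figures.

s = 5.9 x 10^-6 M

Co(OH)2(s) ⇌ Co^2+ + 2 OH^-
Ksp = [Co^2+][OH^-]^2
With molar solubility s: [Co^2+] = s, [OH^-] = 2s.
Ksp = s(2s)^2 = 4s^3
s = (8.2 × 10^-16 / 4)^(1/3) = 5.9 × 10^-6 M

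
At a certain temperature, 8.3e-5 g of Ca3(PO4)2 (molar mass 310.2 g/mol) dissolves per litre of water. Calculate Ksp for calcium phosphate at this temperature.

Molar solubility s = (8.3 × 10^-5 g/L) / (310.2 g/mol) = 2.68 × 10^-7 M.
Ca3(PO4)2(s) ⇌ 3 Ca^2+ + 2 PO4^3-
With molar solubility s: [Ca^2+] = 3s, [PO4^3-] = 2s.
Ksp = [Ca^2+]^3[PO4^3-]^2
So Ksp = (3s)^3 × (2s)^2 = 108s^5
Ksp = 108 × (2.68 × 10^-7)^5 = 1.5 × 10^-31

1.5 x 10^-31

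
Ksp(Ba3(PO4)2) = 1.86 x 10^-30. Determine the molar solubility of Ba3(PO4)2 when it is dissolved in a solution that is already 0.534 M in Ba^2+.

s ≈ 1.75 × 10^-15 M

Ba3(PO4)2(s) ⇌ 3 Ba^2+(aq) + 2 PO4^3-(aq)
Ksp = [Ba^2+]^3[PO4^3-]^2
If s mol/L dissolves here, [Ba^2+] = 0.534 + 3s ≈ 0.534, [PO4^3-] = 2s (since the Ba^2+ already present dominates).
Ksp ≈ (0.534)^3 × (2s)^2
s = 1.75 × 10^-15 M
Check: 3s = 5.2 x 10^-15 ≪ 0.534, so the approximation is valid.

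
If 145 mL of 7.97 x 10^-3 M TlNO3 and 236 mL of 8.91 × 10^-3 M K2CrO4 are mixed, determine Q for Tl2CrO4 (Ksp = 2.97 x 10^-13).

5.08 x 10^-8

Total volume = 145 + 236 = 381 mL.
[Tl^+] = 7.97 x 10^-3 × (145/381) = 3.033 × 10^-3 M
[CrO4^2-] = 8.91 x 10^-3 × (236/381) = 5.519 × 10^-3 M
Tl2CrO4(s) ⇌ 2 Tl^+ + CrO4^2-, so Q = [Tl^+]^2[CrO4^2-]
Q = (3.033 × 10^-3)^2(5.519 × 10^-3) = 5.08 × 10^-8
Q > Ksp, so Tl2CrO4 will precipitate.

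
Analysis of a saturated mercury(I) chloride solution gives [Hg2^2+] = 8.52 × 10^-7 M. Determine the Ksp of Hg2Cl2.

Hg2Cl2(s) <=> Hg2^2+ + 2 Cl^-
Stoichiometry gives [Cl^-] = (2/1)[Hg2^2+] = 1.704 x 10^-6 M.
Ksp = [Hg2^2+][Cl^-]^2
Ksp = 8.52 x 10^-7 × (1.704 × 10^-6)^2 = 2.47 × 10^-18

Ksp ≈ 2.47e-18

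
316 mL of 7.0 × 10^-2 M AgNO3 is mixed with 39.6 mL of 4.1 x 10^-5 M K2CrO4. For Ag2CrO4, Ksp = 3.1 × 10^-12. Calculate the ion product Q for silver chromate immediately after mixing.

Total volume = 316 + 39.6 = 355.6 mL.
[Ag^+] = 7.0 × 10^-2 × (316/355.6) = 6.22 × 10^-2 M
[CrO4^2-] = 4.1 × 10^-5 × (39.6/355.6) = 4.57 x 10^-6 M
Ag2CrO4(s) ⇌ 2 Ag^+(aq) + CrO4^2-(aq), so Q = [Ag^+]^2[CrO4^2-]
Q = (6.22 x 10^-2)^2(4.57 × 10^-6) = 1.8 × 10^-8
Q > Ksp, so Ag2CrO4 will precipitate.

Q ≈ 1.8 x 10^-8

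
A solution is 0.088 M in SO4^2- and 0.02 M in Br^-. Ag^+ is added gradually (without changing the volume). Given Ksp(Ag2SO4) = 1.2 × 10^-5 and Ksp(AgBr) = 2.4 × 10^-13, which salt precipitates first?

AgBr

Each salt begins to precipitate when Q = Ksp, i.e. when [Ag^+] reaches its threshold.
For Ag2SO4: 1.2 × 10^-5 = 0.088 × [Ag^+]^2  ⇒  [Ag^+] = 1.2 × 10^-2 M.
For AgBr: 2.4 × 10^-13 = 0.02 × [Ag^+]  ⇒  [Ag^+] = 1.2 × 10^-11 M.
The salt with the lower threshold [Ag^+] precipitates first: AgBr.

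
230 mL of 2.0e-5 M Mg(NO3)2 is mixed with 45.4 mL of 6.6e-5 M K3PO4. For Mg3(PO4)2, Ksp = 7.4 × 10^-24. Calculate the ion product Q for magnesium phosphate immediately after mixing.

Total volume = 230 + 45.4 = 275.4 mL.
[Mg^2+] = 2.0 × 10^-5 × (230/275.4) = 1.67 x 10^-5 M
[PO4^3-] = 6.6 × 10^-5 × (45.4/275.4) = 1.09 x 10^-5 M
Mg3(PO4)2(s) ⇌ 3 Mg^2+ + 2 PO4^3-, so Q = [Mg^2+]^3[PO4^3-]^2
Q = (1.67 x 10^-5)^3(1.09 × 10^-5)^2 = 5.5 x 10^-25
Q < Ksp, so no precipitate of Mg3(PO4)2 forms.

Q = 5.5 × 10^-25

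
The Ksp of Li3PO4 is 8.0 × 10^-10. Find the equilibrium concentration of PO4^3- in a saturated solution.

[PO4^3-] = 2.3 × 10^-3 M

Li3PO4(s) <=> 3 Li^+ + PO4^3-
Ksp = [Li^+]^3[PO4^3-]
With molar solubility s: [Li^+] = 3s, [PO4^3-] = s.
So Ksp = (3s)^3 × s = 27s^4
s^4 = 8.0 × 10^-10 / 27, so s = 2.33 × 10^-3 M
[PO4^3-] = s = 2.3 x 10^-3 M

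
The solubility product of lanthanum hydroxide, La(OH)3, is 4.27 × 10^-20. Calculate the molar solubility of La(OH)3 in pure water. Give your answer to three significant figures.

s ≈ 6.31 x 10^-6 M

La(OH)3(s) <=> La^3+ + 3 OH^-
Ksp = [La^3+][OH^-]^3
If s mol/L of La(OH)3 dissolves, [La^3+] = s and [OH^-] = 3s.
So Ksp = s × (3s)^3 = 27s^4
Solving, s = (4.27 × 10^-20/27)^(1/4) = 6.31 x 10^-6 M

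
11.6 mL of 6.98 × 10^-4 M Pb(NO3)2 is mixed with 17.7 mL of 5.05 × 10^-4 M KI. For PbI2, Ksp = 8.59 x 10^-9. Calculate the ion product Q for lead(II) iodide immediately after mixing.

Q ≈ 2.57 × 10^-11

Total volume = 11.6 + 17.7 = 29.3 mL.
[Pb^2+] = 6.98 × 10^-4 × (11.6/29.3) = 2.763 × 10^-4 M
[I^-] = 5.05 × 10^-4 × (17.7/29.3) = 3.051 × 10^-4 M
PbI2(s) ⇌ Pb^2+(aq) + 2 I^-(aq), so Q = [Pb^2+][I^-]^2
Q = (2.763 × 10^-4)(3.051 × 10^-4)^2 = 2.57 × 10^-11
Q < Ksp, so no precipitate of PbI2 forms.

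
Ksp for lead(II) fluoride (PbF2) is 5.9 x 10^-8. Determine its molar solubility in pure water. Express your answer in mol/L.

2.5 × 10^-3 M

PbF2(s) ⇌ Pb^2+(aq) + 2 F^-(aq)
Ksp = [Pb^2+][F^-]^2
With molar solubility s: [Pb^2+] = s, [F^-] = 2s.
Ksp = s(2s)^2 = 4s^3
s = (5.9 x 10^-8 / 4)^(1/3) = 2.5 x 10^-3 M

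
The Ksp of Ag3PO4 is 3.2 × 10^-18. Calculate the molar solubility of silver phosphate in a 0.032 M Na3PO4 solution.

Ag3PO4(s) ⇌ 3 Ag^+ + PO4^3-
Ksp = [Ag^+]^3[PO4^3-]
Let s be the molar solubility in this solution. [Ag^+] = 3s, [PO4^3-] = 0.032 + s ≈ 0.032 (since PO4^3- from Na3PO4 dominates).
Ksp ≈ (3s)^3 × 0.032
s = 1.5 × 10^-6 M
Check: s = 1.5 x 10^-6 ≪ 0.032, so the approximation is valid.

s ≈ 1.5 × 10^-6 M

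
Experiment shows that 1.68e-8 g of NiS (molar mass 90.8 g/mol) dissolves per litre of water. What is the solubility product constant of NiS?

Ksp ≈ 3.42 × 10^-20

Molar solubility s = (1.68 × 10^-8 g/L) / (90.8 g/mol) = 1.850 × 10^-10 M.
NiS(s) ⇌ Ni^2+ + S^2-
With molar solubility s: [Ni^2+] = s, [S^2-] = s.
Ksp = [Ni^2+][S^2-]
Ksp = s × s = s^2
With s = 1.850 × 10^-10: Ksp = 3.42 × 10^-20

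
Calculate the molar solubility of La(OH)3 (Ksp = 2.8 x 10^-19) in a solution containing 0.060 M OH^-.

s ≈ 1.3 x 10^-15 M

La(OH)3(s) ⇌ La^3+ + 3 OH^-
Ksp = [La^3+][OH^-]^3
If s mol/L dissolves here, [La^3+] = s, [OH^-] = 0.060 + 3s ≈ 0.060 (common-ion effect: OH^- is already 0.060 M).
Ksp ≈ s × (0.060)^3
s = 1.3 x 10^-15 M
Check: 3s = 3.9 × 10^-15 ≪ 0.060, so the approximation is valid.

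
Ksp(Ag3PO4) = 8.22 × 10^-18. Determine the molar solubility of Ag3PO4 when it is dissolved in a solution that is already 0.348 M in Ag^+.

s = 1.95 × 10^-16 M

Ag3PO4(s) ⇌ 3 Ag^+ + PO4^3-
Ksp = [Ag^+]^3[PO4^3-]
If s mol/L dissolves here, [Ag^+] = 0.348 + 3s ≈ 0.348, [PO4^3-] = s (Ksp is small, so little additional dissolves).
Ksp ≈ (0.348)^3 × s
s = 1.95 x 10^-16 M
Check: 3s = 5.9 x 10^-16 ≪ 0.348, so the approximation is valid.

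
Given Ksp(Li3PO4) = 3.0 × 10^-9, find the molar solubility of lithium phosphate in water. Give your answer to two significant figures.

Li3PO4(s) ⇌ 3 Li^+(aq) + PO4^3-(aq)
Ksp = [Li^+]^3[PO4^3-]
If s mol/L of Li3PO4 dissolves, [Li^+] = 3s and [PO4^3-] = s.
Ksp = (3s)^3s = 27s^4
Solving, s = (3.0 × 10^-9/27)^(1/4) = 3.2 × 10^-3 M

s ≈ 3.2e-3 M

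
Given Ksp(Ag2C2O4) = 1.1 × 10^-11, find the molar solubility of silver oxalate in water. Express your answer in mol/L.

s = 1.4 × 10^-4 M

Ag2C2O4(s) ⇌ 2 Ag^+(aq) + C2O4^2-(aq)
Ksp = [Ag^+]^2[C2O4^2-]
Let s = molar solubility. Then [Ag^+] = 2s and [C2O4^2-] = s.
So Ksp = (2s)^2 × s = 4s^3
s^3 = 1.1 × 10^-11 / 4, so s = 1.4 × 10^-4 M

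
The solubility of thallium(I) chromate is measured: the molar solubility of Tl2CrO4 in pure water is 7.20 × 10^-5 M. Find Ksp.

Ksp ≈ 1.49 x 10^-12

Tl2CrO4(s) ⇌ 2 Tl^+(aq) + CrO4^2-(aq)
For each mole of Tl2CrO4 that dissolves: [Tl^+] = 2s, [CrO4^2-] = s.
Ksp = [Tl^+]^2[CrO4^2-]
So Ksp = (2s)^2 × s = 4s^3
Ksp = 4 × (7.20 x 10^-5)^3 = 1.49 × 10^-12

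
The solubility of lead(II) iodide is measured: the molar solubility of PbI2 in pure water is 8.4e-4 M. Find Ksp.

PbI2(s) ⇌ Pb^2+(aq) + 2 I^-(aq)
For each mole of PbI2 that dissolves: [Pb^2+] = s, [I^-] = 2s.
Ksp = [Pb^2+][I^-]^2
Substituting: Ksp = s(2s)^2 = 4s^3
With s = 8.4 x 10^-4: Ksp = 2.4 × 10^-9

2.4 x 10^-9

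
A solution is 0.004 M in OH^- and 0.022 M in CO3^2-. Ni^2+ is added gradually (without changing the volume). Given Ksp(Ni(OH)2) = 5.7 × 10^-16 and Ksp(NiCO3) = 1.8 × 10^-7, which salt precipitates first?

Ni(OH)2

Each salt begins to precipitate when Q = Ksp, i.e. when [Ni^2+] reaches its threshold.
For Ni(OH)2: 5.7 × 10^-16 = (0.004)^2 × [Ni^2+]  ⇒  [Ni^2+] = 3.6 × 10^-11 M.
For NiCO3: 1.8 × 10^-7 = 0.022 × [Ni^2+]  ⇒  [Ni^2+] = 8.2 × 10^-6 M.
The salt with the lower threshold [Ni^2+] precipitates first: Ni(OH)2.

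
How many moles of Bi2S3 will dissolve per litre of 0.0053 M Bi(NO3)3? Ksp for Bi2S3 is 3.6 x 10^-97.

Bi2S3(s) ⇌ 2 Bi^3+(aq) + 3 S^2-(aq)
Ksp = [Bi^3+]^2[S^2-]^3
Let s be the molar solubility in this solution. [Bi^3+] = 0.0053 + 2s ≈ 0.0053, [S^2-] = 3s (Ksp is small, so little additional dissolves).
Ksp ≈ (0.0053)^2 × (3s)^3
s = 7.8 × 10^-32 M
Check: 2s = 1.6 × 10^-31 ≪ 0.0053, so the approximation is valid.

s ≈ 7.8 × 10^-32 M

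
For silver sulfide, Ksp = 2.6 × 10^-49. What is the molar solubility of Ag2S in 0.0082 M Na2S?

s = 2.8 x 10^-24 M

Ag2S(s) <=> 2 Ag^+(aq) + S^2-(aq)
Ksp = [Ag^+]^2[S^2-]
If s mol/L dissolves here, [Ag^+] = 2s, [S^2-] = 0.0082 + s ≈ 0.0082 (Ksp is small, so little additional dissolves).
Ksp ≈ (2s)^2 × 0.0082
s = 2.8 × 10^-24 M
Check: s = 2.8 x 10^-24 ≪ 0.0082, so the approximation is valid.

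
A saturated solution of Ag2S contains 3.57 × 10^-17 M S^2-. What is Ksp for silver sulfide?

1.82 × 10^-49

Ag2S(s) ⇌ 2 Ag^+ + S^2-
Stoichiometry gives [Ag^+] = (2/1)[S^2-] = 7.140 × 10^-17 M.
Ksp = [Ag^+]^2[S^2-]
Ksp = (7.140 × 10^-17)^2 × 3.57 × 10^-17 = 1.82 × 10^-49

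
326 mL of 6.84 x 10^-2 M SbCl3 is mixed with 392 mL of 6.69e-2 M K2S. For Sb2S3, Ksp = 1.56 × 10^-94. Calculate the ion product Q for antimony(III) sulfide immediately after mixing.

Total volume = 326 + 392 = 718 mL.
[Sb^3+] = 6.84 x 10^-2 × (326/718) = 3.106 x 10^-2 M
[S^2-] = 6.69 × 10^-2 × (392/718) = 3.652 × 10^-2 M
Sb2S3(s) ⇌ 2 Sb^3+ + 3 S^2-, so Q = [Sb^3+]^2[S^2-]^3
Q = (3.106 x 10^-2)^2(3.652 x 10^-2)^3 = 4.70 x 10^-8
Q > Ksp, so Sb2S3 will precipitate.

Q ≈ 4.70 × 10^-8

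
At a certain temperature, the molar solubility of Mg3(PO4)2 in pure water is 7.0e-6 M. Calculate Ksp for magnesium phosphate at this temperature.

1.8 × 10^-24

Mg3(PO4)2(s) <=> 3 Mg^2+ + 2 PO4^3-
If s mol/L of Mg3(PO4)2 dissolves, [Mg^2+] = 3s and [PO4^3-] = 2s.
Ksp = [Mg^2+]^3[PO4^3-]^2
Ksp = (3s)^3(2s)^2 = 108s^5
Ksp = 108 × (7.0 × 10^-6)^5 = 1.8 × 10^-24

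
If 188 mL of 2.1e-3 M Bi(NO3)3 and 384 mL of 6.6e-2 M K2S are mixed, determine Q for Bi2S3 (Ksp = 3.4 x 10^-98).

Total volume = 188 + 384 = 572 mL.
[Bi^3+] = 2.1 × 10^-3 × (188/572) = 6.90 × 10^-4 M
[S^2-] = 6.6 × 10^-2 × (384/572) = 4.43 × 10^-2 M
Bi2S3(s) ⇌ 2 Bi^3+ + 3 S^2-, so Q = [Bi^3+]^2[S^2-]^3
Q = (6.90 × 10^-4)^2(4.43 × 10^-2)^3 = 4.1 × 10^-11
Q > Ksp, so Bi2S3 will precipitate.

Q = 4.1 × 10^-11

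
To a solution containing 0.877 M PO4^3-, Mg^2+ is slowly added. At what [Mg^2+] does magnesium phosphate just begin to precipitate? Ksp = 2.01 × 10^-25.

[Mg^2+] = 6.39 × 10^-9 M

Mg3(PO4)2(s) ⇌ 3 Mg^2+ + 2 PO4^3-
Ksp = [Mg^2+]^3[PO4^3-]^2
Precipitation begins when Q = Ksp. With [PO4^3-] = 0.877 M:
2.01 × 10^-25 = (0.877)^2 × [Mg^2+]^3
[Mg^2+] = (2.01 × 10^-25 / 7.691 x 10^-1)^(1/3) = 6.39 x 10^-9 M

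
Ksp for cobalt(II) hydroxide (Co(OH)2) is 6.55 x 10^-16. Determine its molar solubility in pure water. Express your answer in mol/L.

Co(OH)2(s) ⇌ Co^2+(aq) + 2 OH^-(aq)
Ksp = [Co^2+][OH^-]^2
With molar solubility s: [Co^2+] = s, [OH^-] = 2s.
So Ksp = s × (2s)^2 = 4s^3
s = (6.55 x 10^-16 / 4)^(1/3) = 5.47 × 10^-6 M

5.47e-6 M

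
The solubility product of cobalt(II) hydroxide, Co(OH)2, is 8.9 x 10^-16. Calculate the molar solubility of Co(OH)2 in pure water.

6.1e-6 M

Co(OH)2(s) <=> Co^2+ + 2 OH^-
Ksp = [Co^2+][OH^-]^2
If s mol/L of Co(OH)2 dissolves, [Co^2+] = s and [OH^-] = 2s.
Ksp = s(2s)^2 = 4s^3
s = (8.9 x 10^-16 / 4)^(1/3) = 6.1 x 10^-6 M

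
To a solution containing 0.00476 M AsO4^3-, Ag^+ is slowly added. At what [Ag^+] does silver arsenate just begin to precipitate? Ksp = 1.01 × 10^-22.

Ag3AsO4(s) ⇌ 3 Ag^+(aq) + AsO4^3-(aq)
Ksp = [Ag^+]^3[AsO4^3-]
Precipitation begins when Q = Ksp. With [AsO4^3-] = 0.00476 M:
1.01 × 10^-22 = (0.00476) × [Ag^+]^3
[Ag^+] = (1.01 × 10^-22 / 4.76 x 10^-3)^(1/3) = 2.77 x 10^-7 M

2.77 × 10^-7 M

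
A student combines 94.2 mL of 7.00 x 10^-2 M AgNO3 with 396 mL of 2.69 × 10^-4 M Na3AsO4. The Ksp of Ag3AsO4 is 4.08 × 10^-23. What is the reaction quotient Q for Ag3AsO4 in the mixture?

Total volume = 94.2 + 396 = 490.2 mL.
[Ag^+] = 7.00 × 10^-2 × (94.2/490.2) = 1.345 × 10^-2 M
[AsO4^3-] = 2.69 x 10^-4 × (396/490.2) = 2.173 × 10^-4 M
Ag3AsO4(s) ⇌ 3 Ag^+(aq) + AsO4^3-(aq), so Q = [Ag^+]^3[AsO4^3-]
Q = (1.345 × 10^-2)^3(2.173 x 10^-4) = 5.29 x 10^-10
Q > Ksp, so Ag3AsO4 will precipitate.

Q ≈ 5.29 × 10^-10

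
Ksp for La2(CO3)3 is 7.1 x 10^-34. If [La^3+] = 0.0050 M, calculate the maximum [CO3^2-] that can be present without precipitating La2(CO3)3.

[CO3^2-] = 3.1 x 10^-10 M

La2(CO3)3(s) <=> 2 La^3+ + 3 CO3^2-
Ksp = [La^3+]^2[CO3^2-]^3
Precipitation begins when Q = Ksp. With [La^3+] = 0.0050 M:
7.1 x 10^-34 = (0.0050)^2 × [CO3^2-]^3
[CO3^2-] = (7.1 x 10^-34 / 2.50 × 10^-5)^(1/3) = 3.1 × 10^-10 M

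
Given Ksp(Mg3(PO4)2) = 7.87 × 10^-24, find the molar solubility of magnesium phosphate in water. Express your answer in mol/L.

s = 9.39 × 10^-6 M

Mg3(PO4)2(s) ⇌ 3 Mg^2+(aq) + 2 PO4^3-(aq)
Ksp = [Mg^2+]^3[PO4^3-]^2
For each mole of Mg3(PO4)2 that dissolves: [Mg^2+] = 3s, [PO4^3-] = 2s.
Ksp = (3s)^3(2s)^2 = 108s^5
s^5 = 7.87 × 10^-24 / 108, so s = 9.39 × 10^-6 M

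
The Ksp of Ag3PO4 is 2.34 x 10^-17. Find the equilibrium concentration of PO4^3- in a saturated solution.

Ag3PO4(s) ⇌ 3 Ag^+ + PO4^3-
Ksp = [Ag^+]^3[PO4^3-]
Let s = molar solubility. Then [Ag^+] = 3s and [PO4^3-] = s.
Ksp = (3s)^3s = 27s^4
Solving, s = (2.34 x 10^-17/27)^(1/4) = 3.051 × 10^-5 M
[PO4^3-] = s = 3.05 x 10^-5 M

[PO4^3-] = 3.05 x 10^-5 M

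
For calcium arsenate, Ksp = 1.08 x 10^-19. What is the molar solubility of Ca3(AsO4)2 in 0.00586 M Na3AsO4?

Ca3(AsO4)2(s) ⇌ 3 Ca^2+(aq) + 2 AsO4^3-(aq)
Ksp = [Ca^2+]^3[AsO4^3-]^2
Let s be the molar solubility in this solution. [Ca^2+] = 3s, [AsO4^3-] = 0.00586 + 2s ≈ 0.00586 (common-ion effect: AsO4^3- is already 0.00586 M).
Ksp ≈ (3s)^3 × (0.00586)^2
s = 4.88 x 10^-6 M
Check: 2s = 9.8 x 10^-6 ≪ 0.00586, so the approximation is valid.

4.88 × 10^-6 M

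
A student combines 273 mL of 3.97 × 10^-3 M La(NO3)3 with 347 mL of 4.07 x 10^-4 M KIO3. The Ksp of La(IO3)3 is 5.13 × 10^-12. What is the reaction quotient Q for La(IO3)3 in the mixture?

2.07e-14

Total volume = 273 + 347 = 620 mL.
[La^3+] = 3.97 × 10^-3 × (273/620) = 1.748 × 10^-3 M
[IO3^-] = 4.07 x 10^-4 × (347/620) = 2.278 × 10^-4 M
La(IO3)3(s) ⇌ La^3+ + 3 IO3^-, so Q = [La^3+][IO3^-]^3
Q = (1.748 x 10^-3)(2.278 x 10^-4)^3 = 2.07 x 10^-14
Q < Ksp, so no precipitate of La(IO3)3 forms.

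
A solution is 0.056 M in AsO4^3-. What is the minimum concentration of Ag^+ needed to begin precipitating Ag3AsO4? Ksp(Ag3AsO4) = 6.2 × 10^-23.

Ag3AsO4(s) ⇌ 3 Ag^+ + AsO4^3-
Ksp = [Ag^+]^3[AsO4^3-]
Precipitation begins when Q = Ksp. With [AsO4^3-] = 0.056 M:
6.2 × 10^-23 = (0.056) × [Ag^+]^3
[Ag^+] = (6.2 × 10^-23 / 5.6 × 10^-2)^(1/3) = 1.0 × 10^-7 M

[Ag^+] ≈ 1.0e-7 M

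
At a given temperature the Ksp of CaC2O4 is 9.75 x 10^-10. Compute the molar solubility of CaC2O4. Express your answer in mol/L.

s ≈ 3.12 x 10^-5 M

CaC2O4(s) ⇌ Ca^2+(aq) + C2O4^2-(aq)
Ksp = [Ca^2+][C2O4^2-]
With molar solubility s: [Ca^2+] = s, [C2O4^2-] = s.
Ksp = (s)(s) = s^2
s = √(9.75 x 10^-10) = 3.12 × 10^-5 M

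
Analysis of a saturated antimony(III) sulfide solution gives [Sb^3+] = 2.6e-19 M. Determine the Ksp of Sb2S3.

4.0e-93

Sb2S3(s) <=> 2 Sb^3+ + 3 S^2-
Stoichiometry gives [S^2-] = (3/2)[Sb^3+] = 3.90 × 10^-19 M.
Ksp = [Sb^3+]^2[S^2-]^3
Ksp = (2.6 x 10^-19)^2 × (3.90 × 10^-19)^3 = 4.0 × 10^-93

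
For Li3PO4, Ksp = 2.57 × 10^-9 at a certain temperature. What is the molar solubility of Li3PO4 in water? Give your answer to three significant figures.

3.12 x 10^-3 M

Li3PO4(s) <=> 3 Li^+ + PO4^3-
Ksp = [Li^+]^3[PO4^3-]
With molar solubility s: [Li^+] = 3s, [PO4^3-] = s.
Ksp = (3s)^3s = 27s^4
s^4 = 2.57 × 10^-9 / 27, so s = 3.12 x 10^-3 M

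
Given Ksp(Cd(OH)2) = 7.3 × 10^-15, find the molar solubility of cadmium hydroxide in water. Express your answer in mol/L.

s = 1.2 × 10^-5 M

Cd(OH)2(s) ⇌ Cd^2+ + 2 OH^-
Ksp = [Cd^2+][OH^-]^2
For each mole of Cd(OH)2 that dissolves: [Cd^2+] = s, [OH^-] = 2s.
So Ksp = s × (2s)^2 = 4s^3
s^3 = 7.3 × 10^-15 / 4, so s = 1.2 × 10^-5 M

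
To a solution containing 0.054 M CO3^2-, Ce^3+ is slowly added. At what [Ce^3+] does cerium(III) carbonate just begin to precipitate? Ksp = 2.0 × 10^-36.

[Ce^3+] = 1.1 × 10^-16 M

Ce2(CO3)3(s) ⇌ 2 Ce^3+(aq) + 3 CO3^2-(aq)
Ksp = [Ce^3+]^2[CO3^2-]^3
Precipitation begins when Q = Ksp. With [CO3^2-] = 0.054 M:
2.0 × 10^-36 = (0.054)^3 × [Ce^3+]^2
[Ce^3+] = (2.0 × 10^-36 / 1.57 x 10^-4)^(1/2) = 1.1 × 10^-16 M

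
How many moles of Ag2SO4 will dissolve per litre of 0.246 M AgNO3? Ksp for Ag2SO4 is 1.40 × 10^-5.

s = 2.31 × 10^-4 M

Ag2SO4(s) ⇌ 2 Ag^+ + SO4^2-
Ksp = [Ag^+]^2[SO4^2-]
If s mol/L dissolves here, [Ag^+] = 0.246 + 2s ≈ 0.246, [SO4^2-] = s (Ksp is small, so little additional dissolves).
Ksp ≈ (0.246)^2 × s
s = 2.31 x 10^-4 M
Check: 2s = 4.6 × 10^-4 ≪ 0.246, so the approximation is valid.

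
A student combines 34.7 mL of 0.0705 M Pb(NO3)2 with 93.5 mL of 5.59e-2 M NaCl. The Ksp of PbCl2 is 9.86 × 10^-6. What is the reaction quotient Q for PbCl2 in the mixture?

Q = 3.17 x 10^-5

Total volume = 34.7 + 93.5 = 128.2 mL.
[Pb^2+] = 7.05 x 10^-2 × (34.7/128.2) = 1.908 x 10^-2 M
[Cl^-] = 5.59 × 10^-2 × (93.5/128.2) = 4.077 × 10^-2 M
PbCl2(s) ⇌ Pb^2+(aq) + 2 Cl^-(aq), so Q = [Pb^2+][Cl^-]^2
Q = (1.908 × 10^-2)(4.077 × 10^-2)^2 = 3.17 x 10^-5
Q > Ksp, so PbCl2 will precipitate.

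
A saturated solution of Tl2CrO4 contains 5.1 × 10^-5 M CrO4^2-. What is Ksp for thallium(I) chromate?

5.3 × 10^-13

Tl2CrO4(s) <=> 2 Tl^+(aq) + CrO4^2-(aq)
Stoichiometry gives [Tl^+] = (2/1)[CrO4^2-] = 1.02 x 10^-4 M.
Ksp = [Tl^+]^2[CrO4^2-]
Ksp = (1.02 × 10^-4)^2 × 5.1 × 10^-5 = 5.3 × 10^-13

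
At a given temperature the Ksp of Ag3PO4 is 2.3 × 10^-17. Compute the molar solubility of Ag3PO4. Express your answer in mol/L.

Ag3PO4(s) <=> 3 Ag^+(aq) + PO4^3-(aq)
Ksp = [Ag^+]^3[PO4^3-]
For each mole of Ag3PO4 that dissolves: [Ag^+] = 3s, [PO4^3-] = s.
So Ksp = (3s)^3 × s = 27s^4
s = (2.3 × 10^-17 / 27)^(1/4) = 3.0 × 10^-5 M

s = 3.0e-5 M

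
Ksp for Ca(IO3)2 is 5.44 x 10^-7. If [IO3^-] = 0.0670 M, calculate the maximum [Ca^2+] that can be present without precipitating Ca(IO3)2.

[Ca^2+] ≈ 1.21 × 10^-4 M

Ca(IO3)2(s) ⇌ Ca^2+ + 2 IO3^-
Ksp = [Ca^2+][IO3^-]^2
Precipitation begins when Q = Ksp. With [IO3^-] = 0.0670 M:
5.44 x 10^-7 = (0.0670)^2 × [Ca^2+]
[Ca^2+] = (5.44 x 10^-7 / 4.489 × 10^-3) = 1.21 x 10^-4 M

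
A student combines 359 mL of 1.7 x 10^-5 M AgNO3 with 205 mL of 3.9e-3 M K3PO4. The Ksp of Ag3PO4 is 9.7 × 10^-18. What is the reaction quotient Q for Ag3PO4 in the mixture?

Q = 1.8e-18

Total volume = 359 + 205 = 564 mL.
[Ag^+] = 1.7 × 10^-5 × (359/564) = 1.08 × 10^-5 M
[PO4^3-] = 3.9 x 10^-3 × (205/564) = 1.42 × 10^-3 M
Ag3PO4(s) <=> 3 Ag^+ + PO4^3-, so Q = [Ag^+]^3[PO4^3-]
Q = (1.08 × 10^-5)^3(1.42 × 10^-3) = 1.8 × 10^-18
Q < Ksp, so no precipitate of Ag3PO4 forms.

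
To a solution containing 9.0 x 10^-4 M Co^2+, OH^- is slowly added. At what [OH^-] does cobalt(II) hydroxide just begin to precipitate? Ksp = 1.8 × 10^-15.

Co(OH)2(s) <=> Co^2+(aq) + 2 OH^-(aq)
Ksp = [Co^2+][OH^-]^2
Precipitation begins when Q = Ksp. With [Co^2+] = 9.0 x 10^-4 M:
1.8 × 10^-15 = (9.0 x 10^-4) × [OH^-]^2
[OH^-] = (1.8 × 10^-15 / 9.0 x 10^-4)^(1/2) = 1.4 × 10^-6 M

[OH^-] ≈ 1.4 × 10^-6 M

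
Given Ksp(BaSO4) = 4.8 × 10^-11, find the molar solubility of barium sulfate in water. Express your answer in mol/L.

BaSO4(s) ⇌ Ba^2+(aq) + SO4^2-(aq)
Ksp = [Ba^2+][SO4^2-]
If s mol/L of BaSO4 dissolves, [Ba^2+] = s and [SO4^2-] = s.
Ksp = (s)(s) = s^2
s = √(4.8 × 10^-11) = 6.9 × 10^-6 M

s = 6.9 × 10^-6 M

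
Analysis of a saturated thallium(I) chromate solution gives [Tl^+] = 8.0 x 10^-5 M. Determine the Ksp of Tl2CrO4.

Ksp ≈ 2.6e-13

Tl2CrO4(s) ⇌ 2 Tl^+ + CrO4^2-
Stoichiometry gives [CrO4^2-] = (1/2)[Tl^+] = 4.00 x 10^-5 M.
Ksp = [Tl^+]^2[CrO4^2-]
Ksp = (8.0 x 10^-5)^2 × 4.00 × 10^-5 = 2.6 x 10^-13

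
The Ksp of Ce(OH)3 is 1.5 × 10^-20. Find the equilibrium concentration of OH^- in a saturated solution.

Ce(OH)3(s) <=> Ce^3+ + 3 OH^-
Ksp = [Ce^3+][OH^-]^3
Let s = molar solubility. Then [Ce^3+] = s and [OH^-] = 3s.
So Ksp = s × (3s)^3 = 27s^4
Solving, s = (1.5 × 10^-20/27)^(1/4) = 4.85 x 10^-6 M
[OH^-] = 3s = 1.5 x 10^-5 M

[OH^-] = 1.5 x 10^-5 M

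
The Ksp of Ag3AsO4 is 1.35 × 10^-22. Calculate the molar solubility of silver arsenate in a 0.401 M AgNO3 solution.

Ag3AsO4(s) ⇌ 3 Ag^+(aq) + AsO4^3-(aq)
Ksp = [Ag^+]^3[AsO4^3-]
If s mol/L dissolves here, [Ag^+] = 0.401 + 3s ≈ 0.401, [AsO4^3-] = s (Ksp is small, so little additional dissolves).
Ksp ≈ (0.401)^3 × s
s = 2.09 × 10^-21 M
Check: 3s = 6.3 × 10^-21 ≪ 0.401, so the approximation is valid.

2.09 × 10^-21 M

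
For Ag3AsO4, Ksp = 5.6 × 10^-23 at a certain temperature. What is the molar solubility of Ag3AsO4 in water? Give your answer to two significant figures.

1.2 x 10^-6 M

Ag3AsO4(s) <=> 3 Ag^+(aq) + AsO4^3-(aq)
Ksp = [Ag^+]^3[AsO4^3-]
If s mol/L of Ag3AsO4 dissolves, [Ag^+] = 3s and [AsO4^3-] = s.
Substituting: Ksp = (3s)^3s = 27s^4
s^4 = 5.6 × 10^-23 / 27, so s = 1.2 x 10^-6 M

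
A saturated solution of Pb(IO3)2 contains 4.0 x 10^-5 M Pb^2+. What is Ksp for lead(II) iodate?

2.6 x 10^-13

Pb(IO3)2(s) ⇌ Pb^2+(aq) + 2 IO3^-(aq)
Stoichiometry gives [IO3^-] = (2/1)[Pb^2+] = 8.00 × 10^-5 M.
Ksp = [Pb^2+][IO3^-]^2
Ksp = 4.0 x 10^-5 × (8.00 x 10^-5)^2 = 2.6 × 10^-13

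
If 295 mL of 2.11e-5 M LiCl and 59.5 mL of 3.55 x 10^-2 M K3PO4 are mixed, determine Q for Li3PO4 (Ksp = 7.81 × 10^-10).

3.23 × 10^-17

Total volume = 295 + 59.5 = 354.5 mL.
[Li^+] = 2.11 x 10^-5 × (295/354.5) = 1.756 × 10^-5 M
[PO4^3-] = 3.55 x 10^-2 × (59.5/354.5) = 5.958 x 10^-3 M
Li3PO4(s) <=> 3 Li^+ + PO4^3-, so Q = [Li^+]^3[PO4^3-]
Q = (1.756 × 10^-5)^3(5.958 × 10^-3) = 3.23 × 10^-17
Q < Ksp, so no precipitate of Li3PO4 forms.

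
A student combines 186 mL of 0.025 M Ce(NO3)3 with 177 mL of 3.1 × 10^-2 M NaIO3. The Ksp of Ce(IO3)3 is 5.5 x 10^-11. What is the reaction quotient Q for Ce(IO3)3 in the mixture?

Q = 4.4 × 10^-8

Total volume = 186 + 177 = 363 mL.
[Ce^3+] = 2.5 × 10^-2 × (186/363) = 1.28 × 10^-2 M
[IO3^-] = 3.1 x 10^-2 × (177/363) = 1.51 x 10^-2 M
Ce(IO3)3(s) ⇌ Ce^3+ + 3 IO3^-, so Q = [Ce^3+][IO3^-]^3
Q = (1.28 × 10^-2)(1.51 × 10^-2)^3 = 4.4 × 10^-8
Q > Ksp, so Ce(IO3)3 will precipitate.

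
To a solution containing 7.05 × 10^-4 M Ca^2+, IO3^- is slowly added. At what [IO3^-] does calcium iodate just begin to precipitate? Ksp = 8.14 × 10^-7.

0.0340 M

Ca(IO3)2(s) <=> Ca^2+(aq) + 2 IO3^-(aq)
Ksp = [Ca^2+][IO3^-]^2
Precipitation begins when Q = Ksp. With [Ca^2+] = 7.05 × 10^-4 M:
8.14 × 10^-7 = (7.05 × 10^-4) × [IO3^-]^2
[IO3^-] = (8.14 × 10^-7 / 7.05 x 10^-4)^(1/2) = 3.40 × 10^-2 M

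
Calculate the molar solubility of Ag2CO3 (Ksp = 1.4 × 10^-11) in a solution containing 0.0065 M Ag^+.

Ag2CO3(s) ⇌ 2 Ag^+ + CO3^2-
Ksp = [Ag^+]^2[CO3^2-]
Let s be the molar solubility in this solution. [Ag^+] = 0.0065 + 2s ≈ 0.0065, [CO3^2-] = s (since the Ag^+ already present dominates).
Ksp ≈ (0.0065)^2 × s
s = 3.3 × 10^-7 M
Check: 2s = 6.6 x 10^-7 ≪ 0.0065, so the approximation is valid.

s = 3.3 × 10^-7 M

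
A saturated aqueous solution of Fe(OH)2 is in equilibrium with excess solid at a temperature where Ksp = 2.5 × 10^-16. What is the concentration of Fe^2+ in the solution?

Fe(OH)2(s) ⇌ Fe^2+ + 2 OH^-
Ksp = [Fe^2+][OH^-]^2
If s mol/L of Fe(OH)2 dissolves, [Fe^2+] = s and [OH^-] = 2s.
Substituting: Ksp = s(2s)^2 = 4s^3
Solving, s = (2.5 × 10^-16/4)^(1/3) = 3.97 × 10^-6 M
[Fe^2+] = s = 4.0 x 10^-6 M

[Fe^2+] ≈ 4.0 x 10^-6 M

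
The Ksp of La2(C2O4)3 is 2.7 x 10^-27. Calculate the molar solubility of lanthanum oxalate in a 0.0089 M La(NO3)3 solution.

s ≈ 1.1 × 10^-8 M

La2(C2O4)3(s) ⇌ 2 La^3+(aq) + 3 C2O4^2-(aq)
Ksp = [La^3+]^2[C2O4^2-]^3
Let s = moles of La2(C2O4)3 that dissolve per litre. [La^3+] = 0.0089 + 2s ≈ 0.0089, [C2O4^2-] = 3s (since La^3+ from La(NO3)3 dominates).
Ksp ≈ (0.0089)^2 × (3s)^3
s = 1.1 × 10^-8 M
Check: 2s = 2.2 x 10^-8 ≪ 0.0089, so the approximation is valid.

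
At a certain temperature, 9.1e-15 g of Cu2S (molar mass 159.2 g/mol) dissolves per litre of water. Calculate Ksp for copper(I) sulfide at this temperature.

Molar solubility s = (9.1 × 10^-15 g/L) / (159.2 g/mol) = 5.72 × 10^-17 M.
Cu2S(s) <=> 2 Cu^+(aq) + S^2-(aq)
Let s = molar solubility. Then [Cu^+] = 2s and [S^2-] = s.
Ksp = [Cu^+]^2[S^2-]
Substituting: Ksp = (2s)^2s = 4s^3
Ksp = 4 × (5.72 × 10^-17)^3 = 7.5 × 10^-49

Ksp ≈ 7.5e-49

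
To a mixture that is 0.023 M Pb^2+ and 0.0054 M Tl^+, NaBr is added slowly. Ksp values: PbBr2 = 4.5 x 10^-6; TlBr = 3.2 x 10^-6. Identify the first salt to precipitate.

Each salt begins to precipitate when Q = Ksp, i.e. when [Br^-] reaches its threshold.
For PbBr2: 4.5 x 10^-6 = 0.023 × [Br^-]^2  ⇒  [Br^-] = 1.4 x 10^-2 M.
For TlBr: 3.2 x 10^-6 = 0.0054 × [Br^-]  ⇒  [Br^-] = 5.9 × 10^-4 M.
The salt with the lower threshold [Br^-] precipitates first: TlBr.

TlBr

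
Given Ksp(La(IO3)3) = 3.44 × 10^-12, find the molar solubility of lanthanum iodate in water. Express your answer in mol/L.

La(IO3)3(s) ⇌ La^3+ + 3 IO3^-
Ksp = [La^3+][IO3^-]^3
For each mole of La(IO3)3 that dissolves: [La^3+] = s, [IO3^-] = 3s.
Ksp = s(3s)^3 = 27s^4
Solving, s = (3.44 × 10^-12/27)^(1/4) = 5.97 × 10^-4 M

5.97e-4 M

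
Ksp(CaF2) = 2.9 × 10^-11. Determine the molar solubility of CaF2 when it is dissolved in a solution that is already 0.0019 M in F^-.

s ≈ 8.0e-6 M

CaF2(s) <=> Ca^2+ + 2 F^-
Ksp = [Ca^2+][F^-]^2
Let s = moles of CaF2 that dissolve per litre. [Ca^2+] = s, [F^-] = 0.0019 + 2s ≈ 0.0019 (common-ion effect: F^- is already 0.0019 M).
Ksp ≈ s × (0.0019)^2
s = 8.0 x 10^-6 M
Check: 2s = 1.6 × 10^-5 ≪ 0.0019, so the approximation is valid.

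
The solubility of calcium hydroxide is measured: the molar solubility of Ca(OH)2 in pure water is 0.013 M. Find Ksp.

Ksp = 8.8 × 10^-6

Ca(OH)2(s) <=> Ca^2+(aq) + 2 OH^-(aq)
With molar solubility s: [Ca^2+] = s, [OH^-] = 2s.
Ksp = [Ca^2+][OH^-]^2
Ksp = s(2s)^2 = 4s^3
With s = 1.3 x 10^-2: Ksp = 8.8 × 10^-6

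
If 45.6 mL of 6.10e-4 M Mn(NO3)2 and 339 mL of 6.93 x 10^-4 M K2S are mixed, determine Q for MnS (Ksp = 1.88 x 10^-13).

Total volume = 45.6 + 339 = 384.6 mL.
[Mn^2+] = 6.10 x 10^-4 × (45.6/384.6) = 7.232 × 10^-5 M
[S^2-] = 6.93 × 10^-4 × (339/384.6) = 6.108 × 10^-4 M
MnS(s) ⇌ Mn^2+ + S^2-, so Q = [Mn^2+][S^2-]
Q = (7.232 x 10^-5)(6.108 × 10^-4) = 4.42 × 10^-8
Q > Ksp, so MnS will precipitate.

4.42 x 10^-8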